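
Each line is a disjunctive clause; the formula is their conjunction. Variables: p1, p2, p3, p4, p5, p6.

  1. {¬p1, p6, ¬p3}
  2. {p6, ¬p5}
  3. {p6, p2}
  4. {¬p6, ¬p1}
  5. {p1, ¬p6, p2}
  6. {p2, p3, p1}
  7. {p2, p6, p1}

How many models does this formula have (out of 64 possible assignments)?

14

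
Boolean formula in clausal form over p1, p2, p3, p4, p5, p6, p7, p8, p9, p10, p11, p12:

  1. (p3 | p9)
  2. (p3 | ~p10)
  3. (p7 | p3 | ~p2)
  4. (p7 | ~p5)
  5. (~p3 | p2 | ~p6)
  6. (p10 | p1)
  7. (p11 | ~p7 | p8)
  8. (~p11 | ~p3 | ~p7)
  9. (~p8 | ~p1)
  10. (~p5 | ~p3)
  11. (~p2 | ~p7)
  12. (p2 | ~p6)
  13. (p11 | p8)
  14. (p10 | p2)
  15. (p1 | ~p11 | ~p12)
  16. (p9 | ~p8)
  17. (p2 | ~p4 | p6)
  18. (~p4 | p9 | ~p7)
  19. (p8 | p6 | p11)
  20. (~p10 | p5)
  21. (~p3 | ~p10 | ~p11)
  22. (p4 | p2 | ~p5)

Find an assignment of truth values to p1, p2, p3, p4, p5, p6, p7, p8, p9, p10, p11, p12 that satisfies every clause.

Branch on p1: take p1 = True.
  then p8 is forced to False.
  then p11 is forced to True.
Set p2 = True and propagate.
  then p7 is forced to False.
  then p3 is forced to True.
  then p5 is forced to False.
  then p10 is forced to False.
p4, p6, p9, p12 are now unconstrained; take p4 = True, p6 = False, p9 = False, p12 = True.
Every clause has at least one true literal under this assignment.
Check each clause:
  1. (p9 | p3) — p3 is true.
  2. (~p10 | p3) — p3 is true.
  3. (p7 | p3 | ~p2) — p3 is true.
  4. (~p5 | p7) — ~p5 is true.
  5. (p2 | ~p6 | ~p3) — p2 is true.
  6. (p10 | p1) — p1 is true.
  7. (p8 | ~p7 | p11) — ~p7 is true.
  8. (~p7 | ~p11 | ~p3) — ~p7 is true.
  9. (~p8 | ~p1) — ~p8 is true.
  10. (~p3 | ~p5) — ~p5 is true.
  11. (~p2 | ~p7) — ~p7 is true.
  12. (~p6 | p2) — p2 is true.
  13. (p8 | p11) — p11 is true.
  14. (p2 | p10) — p2 is true.
  15. (p1 | ~p11 | ~p12) — p1 is true.
  16. (p9 | ~p8) — ~p8 is true.
  17. (p2 | ~p4 | p6) — p2 is true.
  18. (~p4 | p9 | ~p7) — ~p7 is true.
  19. (p11 | p8 | p6) — p11 is true.
  20. (~p10 | p5) — ~p10 is true.
  21. (~p10 | ~p3 | ~p11) — ~p10 is true.
  22. (p4 | p2 | ~p5) — p2 is true.

p1 = T, p2 = T, p3 = T, p4 = T, p5 = F, p6 = F, p7 = F, p8 = F, p9 = F, p10 = F, p11 = T, p12 = T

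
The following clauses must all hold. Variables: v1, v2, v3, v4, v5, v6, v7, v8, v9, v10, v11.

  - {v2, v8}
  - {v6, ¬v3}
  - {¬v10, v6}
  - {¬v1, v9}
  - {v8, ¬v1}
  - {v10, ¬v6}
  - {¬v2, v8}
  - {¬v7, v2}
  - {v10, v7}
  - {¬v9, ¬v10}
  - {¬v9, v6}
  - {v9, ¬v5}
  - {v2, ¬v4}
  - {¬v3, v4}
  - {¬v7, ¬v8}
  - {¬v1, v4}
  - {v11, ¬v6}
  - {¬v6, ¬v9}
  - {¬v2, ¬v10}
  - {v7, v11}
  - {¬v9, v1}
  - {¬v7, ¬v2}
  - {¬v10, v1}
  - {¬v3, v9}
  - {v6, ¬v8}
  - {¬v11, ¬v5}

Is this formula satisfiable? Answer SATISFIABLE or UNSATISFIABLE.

UNSATISFIABLE

v6 = True:
  propagation gives v10=True, v9=False, v1=False; an empty clause results — contradiction.
v6 = False:
  propagation gives v3=False, v10=False, v7=True, v2=True; an empty clause results — contradiction.
Every branch closes, so no satisfying assignment exists.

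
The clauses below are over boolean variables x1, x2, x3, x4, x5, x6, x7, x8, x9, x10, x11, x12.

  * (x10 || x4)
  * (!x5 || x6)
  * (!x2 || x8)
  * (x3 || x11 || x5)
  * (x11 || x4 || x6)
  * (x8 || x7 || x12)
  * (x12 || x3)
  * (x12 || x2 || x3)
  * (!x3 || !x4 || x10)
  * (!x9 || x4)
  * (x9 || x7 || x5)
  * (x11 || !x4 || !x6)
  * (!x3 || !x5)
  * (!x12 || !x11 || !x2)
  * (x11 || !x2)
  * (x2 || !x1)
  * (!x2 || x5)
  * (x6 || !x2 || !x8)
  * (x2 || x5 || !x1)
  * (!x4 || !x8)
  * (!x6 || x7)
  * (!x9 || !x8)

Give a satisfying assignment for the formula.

x1=F, x2=F, x3=T, x4=F, x5=F, x6=T, x7=T, x8=T, x9=F, x10=T, x11=T, x12=T

Check each clause:
  1. (x10 || x4) — x10 is true.
  2. (!x5 || x6) — !x5 is true.
  3. (x8 || !x2) — x8 is true.
  4. (x11 || x3 || x5) — x3 is true.
  5. (x6 || x4 || x11) — x11 is true.
  6. (x8 || x12 || x7) — x8 is true.
  7. (x3 || x12) — x3 is true.
  8. (x2 || x3 || x12) — x3 is true.
  9. (!x4 || x10 || !x3) — x10 is true.
  10. (x4 || !x9) — !x9 is true.
  11. (x9 || x7 || x5) — x7 is true.
  12. (x11 || !x4 || !x6) — x11 is true.
  13. (!x5 || !x3) — !x5 is true.
  14. (!x2 || !x11 || !x12) — !x2 is true.
  15. (x11 || !x2) — x11 is true.
  16. (!x1 || x2) — !x1 is true.
  17. (!x2 || x5) — !x2 is true.
  18. (x6 || !x2 || !x8) — !x2 is true.
  19. (x5 || x2 || !x1) — !x1 is true.
  20. (!x4 || !x8) — !x4 is true.
  21. (x7 || !x6) — x7 is true.
  22. (!x8 || !x9) — !x9 is true.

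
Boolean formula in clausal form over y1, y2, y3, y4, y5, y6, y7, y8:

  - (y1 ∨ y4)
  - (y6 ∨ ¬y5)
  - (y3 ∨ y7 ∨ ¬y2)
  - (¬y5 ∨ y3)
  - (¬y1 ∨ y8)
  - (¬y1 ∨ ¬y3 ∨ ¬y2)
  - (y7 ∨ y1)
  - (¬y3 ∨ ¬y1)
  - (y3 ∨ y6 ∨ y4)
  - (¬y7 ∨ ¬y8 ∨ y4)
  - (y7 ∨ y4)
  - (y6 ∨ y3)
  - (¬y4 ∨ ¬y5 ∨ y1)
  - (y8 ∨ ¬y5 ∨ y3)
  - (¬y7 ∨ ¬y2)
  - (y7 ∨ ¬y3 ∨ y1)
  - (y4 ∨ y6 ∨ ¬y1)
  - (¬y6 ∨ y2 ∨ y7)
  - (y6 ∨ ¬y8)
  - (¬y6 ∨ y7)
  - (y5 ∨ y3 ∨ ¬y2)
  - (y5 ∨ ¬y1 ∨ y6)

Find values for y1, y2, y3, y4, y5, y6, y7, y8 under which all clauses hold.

Set y1 = False and propagate.
  then y4 is forced to True.
  then y7 is forced to True.
  then y5 is forced to False.
  then y2 is forced to False.
Branch on y3: take y3 = True.
For the remaining variables, y6 = True, y8 = True works.
Every clause has at least one true literal under this assignment.

y1=0, y2=0, y3=1, y4=1, y5=0, y6=1, y7=1, y8=1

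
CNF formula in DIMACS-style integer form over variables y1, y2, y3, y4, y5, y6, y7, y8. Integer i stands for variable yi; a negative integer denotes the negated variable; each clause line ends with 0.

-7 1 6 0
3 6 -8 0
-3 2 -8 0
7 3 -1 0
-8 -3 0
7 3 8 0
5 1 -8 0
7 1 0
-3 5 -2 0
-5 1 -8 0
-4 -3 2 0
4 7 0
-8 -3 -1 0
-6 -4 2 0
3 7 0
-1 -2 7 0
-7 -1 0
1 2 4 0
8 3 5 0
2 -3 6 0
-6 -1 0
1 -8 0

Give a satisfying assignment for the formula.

y1=F, y2=T, y3=F, y4=T, y5=T, y6=T, y7=T, y8=F

Try y1 = False.
  then y7 is forced to True.
  then y6 is forced to True.
  then y8 is forced to False.
Set y2 = True and propagate.
For the remaining variables, y3 = False, y4 = True, y5 = True works.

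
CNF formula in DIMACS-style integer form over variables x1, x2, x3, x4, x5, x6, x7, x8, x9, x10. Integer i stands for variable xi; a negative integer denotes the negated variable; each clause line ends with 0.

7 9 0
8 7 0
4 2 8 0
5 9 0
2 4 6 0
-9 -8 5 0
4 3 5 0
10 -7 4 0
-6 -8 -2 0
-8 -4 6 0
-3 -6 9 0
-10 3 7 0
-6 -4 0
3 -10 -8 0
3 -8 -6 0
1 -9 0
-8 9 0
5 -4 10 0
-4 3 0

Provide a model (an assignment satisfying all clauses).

x1=True, x2=True, x3=True, x4=True, x5=True, x6=False, x7=True, x8=False, x9=False, x10=False

x1 occurs only positively in the remaining clauses — set x1 = True.
Pure literal: x5 appears only positively; assign x5 = True.
Try x2 = True.
For the remaining variables, x3 = True, x4 = True, x6 = False, x7 = True, x8 = False, x9 = False, x10 = False works.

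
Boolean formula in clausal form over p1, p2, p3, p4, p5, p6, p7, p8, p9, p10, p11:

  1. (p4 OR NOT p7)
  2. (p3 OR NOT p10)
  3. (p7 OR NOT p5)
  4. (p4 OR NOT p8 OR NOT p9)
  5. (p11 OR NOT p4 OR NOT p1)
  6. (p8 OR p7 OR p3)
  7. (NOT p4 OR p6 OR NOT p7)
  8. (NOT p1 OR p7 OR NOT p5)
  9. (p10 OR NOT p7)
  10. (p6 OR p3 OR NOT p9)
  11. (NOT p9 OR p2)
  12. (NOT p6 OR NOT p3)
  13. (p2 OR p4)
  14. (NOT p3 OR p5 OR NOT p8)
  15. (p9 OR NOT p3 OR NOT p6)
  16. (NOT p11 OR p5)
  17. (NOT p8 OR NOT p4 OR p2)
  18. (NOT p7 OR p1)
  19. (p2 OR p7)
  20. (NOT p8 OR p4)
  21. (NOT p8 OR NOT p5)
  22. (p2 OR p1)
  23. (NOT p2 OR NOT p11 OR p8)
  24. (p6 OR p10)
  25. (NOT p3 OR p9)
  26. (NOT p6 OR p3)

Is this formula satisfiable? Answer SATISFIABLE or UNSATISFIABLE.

SATISFIABLE

Try p1 = False.
  then p7 is forced to False.
  then p5 is forced to False.
  then p11 is forced to False.
  then p2 is forced to True.
Set p3 = True and propagate.
  then p6 is forced to False.
  then p8 is forced to False.
  then p10 is forced to True.
  then p9 is forced to True.
p4 is now unconstrained; take p4 = False.
So p1=F, p2=T, p3=T, p4=F, p5=F, p6=F, p7=F, p8=F, p9=T, p10=T, p11=F is a satisfying assignment.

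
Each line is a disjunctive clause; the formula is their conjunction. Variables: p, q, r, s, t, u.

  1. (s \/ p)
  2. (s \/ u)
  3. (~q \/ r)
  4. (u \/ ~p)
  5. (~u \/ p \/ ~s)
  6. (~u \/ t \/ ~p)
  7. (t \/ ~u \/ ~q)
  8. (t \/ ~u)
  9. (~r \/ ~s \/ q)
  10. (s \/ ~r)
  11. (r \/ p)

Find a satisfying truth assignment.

t occurs only positively in the remaining clauses — set t = True.
Branch on p: take p = True.
  then u is forced to True.
Try q = False.
The remaining clauses are satisfied by r = False, s = False.
Every clause has at least one true literal under this assignment.

p = T  q = F  r = F  s = F  t = T  u = T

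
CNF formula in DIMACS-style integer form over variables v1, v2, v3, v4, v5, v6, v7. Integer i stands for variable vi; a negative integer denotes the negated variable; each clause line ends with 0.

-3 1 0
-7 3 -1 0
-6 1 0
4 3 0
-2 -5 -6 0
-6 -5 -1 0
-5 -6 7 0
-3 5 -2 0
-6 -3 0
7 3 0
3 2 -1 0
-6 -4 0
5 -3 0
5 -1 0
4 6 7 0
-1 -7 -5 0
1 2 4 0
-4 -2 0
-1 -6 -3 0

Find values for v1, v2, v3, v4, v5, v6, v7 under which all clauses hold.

v1=0, v2=0, v3=0, v4=1, v5=1, v6=0, v7=1

Try v1 = False.
  then v3 is forced to False.
  then v6 is forced to False.
  then v4 is forced to True.
  then v7 is forced to True.
  then v2 is forced to False.
v5 is now unconstrained; take v5 = True.
Every clause has at least one true literal under this assignment.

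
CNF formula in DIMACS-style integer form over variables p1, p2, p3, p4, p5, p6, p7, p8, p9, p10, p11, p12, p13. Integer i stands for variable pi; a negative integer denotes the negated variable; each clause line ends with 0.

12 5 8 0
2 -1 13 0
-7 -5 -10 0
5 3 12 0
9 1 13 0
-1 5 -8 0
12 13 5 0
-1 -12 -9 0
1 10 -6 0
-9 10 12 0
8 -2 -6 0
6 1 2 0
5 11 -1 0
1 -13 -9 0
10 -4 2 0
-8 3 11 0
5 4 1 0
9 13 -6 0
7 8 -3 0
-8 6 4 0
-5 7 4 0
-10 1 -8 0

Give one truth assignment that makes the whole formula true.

p1 = F, p2 = T, p3 = F, p4 = T, p5 = F, p6 = F, p7 = F, p8 = F, p9 = T, p10 = F, p11 = F, p12 = T, p13 = F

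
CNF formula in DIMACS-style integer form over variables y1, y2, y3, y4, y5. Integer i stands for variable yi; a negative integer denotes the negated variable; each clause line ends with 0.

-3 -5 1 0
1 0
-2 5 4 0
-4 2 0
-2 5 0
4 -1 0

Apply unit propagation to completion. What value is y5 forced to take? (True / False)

Unit clause (y1) sets y1 = True.
In (y4 OR NOT y1), NOT y1 is now false; y4 must hold, so y4 = True.
(y2 OR NOT y4): since y4 = True, the clause reduces to (y2). y2 = True.
(y5 OR NOT y2): since y2 = True, the clause reduces to (y5). y5 = True.

True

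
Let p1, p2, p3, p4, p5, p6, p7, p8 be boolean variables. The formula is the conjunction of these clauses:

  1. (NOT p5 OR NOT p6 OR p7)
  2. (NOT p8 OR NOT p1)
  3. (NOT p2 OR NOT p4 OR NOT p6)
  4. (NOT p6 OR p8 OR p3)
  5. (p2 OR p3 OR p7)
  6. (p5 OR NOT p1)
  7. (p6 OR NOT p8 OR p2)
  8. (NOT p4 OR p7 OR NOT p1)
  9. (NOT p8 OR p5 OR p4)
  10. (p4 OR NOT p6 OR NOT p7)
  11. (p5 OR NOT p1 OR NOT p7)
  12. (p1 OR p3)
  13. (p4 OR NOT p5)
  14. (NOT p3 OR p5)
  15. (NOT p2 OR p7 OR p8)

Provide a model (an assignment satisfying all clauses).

p1=T, p2=F, p3=T, p4=T, p5=T, p6=T, p7=T, p8=F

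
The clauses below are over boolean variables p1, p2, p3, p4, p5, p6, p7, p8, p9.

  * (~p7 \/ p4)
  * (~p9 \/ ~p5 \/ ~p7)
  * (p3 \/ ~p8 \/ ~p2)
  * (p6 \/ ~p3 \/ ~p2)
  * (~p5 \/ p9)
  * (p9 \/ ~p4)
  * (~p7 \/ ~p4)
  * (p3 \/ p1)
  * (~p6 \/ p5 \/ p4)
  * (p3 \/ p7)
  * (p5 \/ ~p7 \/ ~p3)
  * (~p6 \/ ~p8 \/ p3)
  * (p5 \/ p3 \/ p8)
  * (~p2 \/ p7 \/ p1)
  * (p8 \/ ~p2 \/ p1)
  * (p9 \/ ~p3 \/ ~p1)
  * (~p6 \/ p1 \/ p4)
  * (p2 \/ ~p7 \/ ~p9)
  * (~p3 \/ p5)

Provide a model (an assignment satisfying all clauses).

p1 = 0, p2 = 0, p3 = 1, p4 = 1, p5 = 1, p6 = 0, p7 = 0, p8 = 1, p9 = 1

Try p1 = False.
  then p3 is forced to True.
  then p5 is forced to True.
  then p9 is forced to True.
  then p7 is forced to False.
  then p2 is forced to False.
Set p4 = True and propagate.
p6, p8 are now unconstrained; take p6 = False, p8 = True.
Check each clause:
  1. (~p7 \/ p4) — ~p7 is true.
  2. (~p9 \/ ~p5 \/ ~p7) — ~p7 is true.
  3. (~p8 \/ ~p2 \/ p3) — p3 is true.
  4. (p6 \/ ~p3 \/ ~p2) — ~p2 is true.
  5. (p9 \/ ~p5) — p9 is true.
  6. (~p4 \/ p9) — p9 is true.
  7. (~p7 \/ ~p4) — ~p7 is true.
  8. (p1 \/ p3) — p3 is true.
  9. (p5 \/ ~p6 \/ p4) — ~p6 is true.
  10. (p7 \/ p3) — p3 is true.
  11. (~p7 \/ p5 \/ ~p3) — ~p7 is true.
  12. (p3 \/ ~p6 \/ ~p8) — ~p6 is true.
  13. (p3 \/ p5 \/ p8) — p8 is true.
  14. (~p2 \/ p1 \/ p7) — ~p2 is true.
  15. (p8 \/ ~p2 \/ p1) — p8 is true.
  16. (~p1 \/ ~p3 \/ p9) — p9 is true.
  17. (~p6 \/ p1 \/ p4) — ~p6 is true.
  18. (p2 \/ ~p7 \/ ~p9) — ~p7 is true.
  19. (~p3 \/ p5) — p5 is true.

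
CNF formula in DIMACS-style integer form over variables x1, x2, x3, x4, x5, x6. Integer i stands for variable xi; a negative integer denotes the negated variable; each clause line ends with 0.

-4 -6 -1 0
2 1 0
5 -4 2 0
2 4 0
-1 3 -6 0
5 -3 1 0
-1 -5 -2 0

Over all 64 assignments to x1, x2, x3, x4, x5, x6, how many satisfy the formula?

Case analysis on x1 and x2:
  x1=T, x2=T: 5 of the 16 assignments to (x3,x4,x5,x6) work.
  x1=T, x2=F: remaining (x3,x4,x5,x6) ∈ {(F,T,T,F); (T,T,T,F)} — 2.
  x1=F, x2=T: x4, x6 free; 3 ways for (x3,x5) × 2^2 = 12.
  x1=F, x2=F: a clause becomes empty — 0.
Total: 5 + 2 + 12 + 0 = 19.

19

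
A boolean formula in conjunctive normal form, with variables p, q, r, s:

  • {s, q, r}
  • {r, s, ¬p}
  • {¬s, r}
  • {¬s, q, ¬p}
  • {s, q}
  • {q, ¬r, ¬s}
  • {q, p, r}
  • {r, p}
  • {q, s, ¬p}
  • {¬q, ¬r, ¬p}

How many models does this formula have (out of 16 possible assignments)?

2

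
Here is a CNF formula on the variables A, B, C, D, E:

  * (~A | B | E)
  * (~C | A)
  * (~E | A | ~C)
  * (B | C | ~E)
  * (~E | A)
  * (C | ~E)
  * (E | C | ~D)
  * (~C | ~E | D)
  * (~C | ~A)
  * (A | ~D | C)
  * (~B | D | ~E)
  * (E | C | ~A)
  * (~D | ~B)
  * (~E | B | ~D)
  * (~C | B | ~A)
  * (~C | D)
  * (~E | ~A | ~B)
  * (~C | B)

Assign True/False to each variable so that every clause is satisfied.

A=F, B=F, C=F, D=F, E=F

Check each clause:
  1. (E | ~A | B) — ~A is true.
  2. (A | ~C) — ~C is true.
  3. (~C | A | ~E) — ~E is true.
  4. (~E | B | C) — ~E is true.
  5. (~E | A) — ~E is true.
  6. (C | ~E) — ~E is true.
  7. (~D | E | C) — ~D is true.
  8. (~C | ~E | D) — ~E is true.
  9. (~C | ~A) — ~C is true.
  10. (A | ~D | C) — ~D is true.
  11. (~E | D | ~B) — ~E is true.
  12. (E | ~A | C) — ~A is true.
  13. (~D | ~B) — ~D is true.
  14. (~E | B | ~D) — ~E is true.
  15. (B | ~C | ~A) — ~C is true.
  16. (D | ~C) — ~C is true.
  17. (~B | ~E | ~A) — ~E is true.
  18. (B | ~C) — ~C is true.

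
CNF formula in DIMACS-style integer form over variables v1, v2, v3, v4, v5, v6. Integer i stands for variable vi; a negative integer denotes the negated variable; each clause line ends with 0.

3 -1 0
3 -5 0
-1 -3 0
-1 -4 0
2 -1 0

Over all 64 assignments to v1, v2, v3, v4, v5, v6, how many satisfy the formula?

24

Split on v1, then v3.
  v1=T, v3=T: a clause becomes empty — 0.
  v1=T, v3=F: a clause becomes empty — 0.
  v1=F, v3=T: v2, v4, v5, v6 free → 2^4 = 16.
  v1=F, v3=F: forces v5=F; v2, v4, v6 free → 2^3 = 8.
Total: 0 + 0 + 16 + 8 = 24.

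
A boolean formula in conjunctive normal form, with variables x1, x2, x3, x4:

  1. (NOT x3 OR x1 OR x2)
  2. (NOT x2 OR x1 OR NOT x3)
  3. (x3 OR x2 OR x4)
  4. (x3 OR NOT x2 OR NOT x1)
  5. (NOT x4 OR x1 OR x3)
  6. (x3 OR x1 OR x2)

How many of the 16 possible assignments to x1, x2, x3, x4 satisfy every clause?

The models are:
  x1=0 x2=1 x3=0 x4=0
  x1=1 x2=0 x3=0 x4=1
  x1=1 x2=0 x3=1 x4=0
  x1=1 x2=0 x3=1 x4=1
  x1=1 x2=1 x3=1 x4=0
  x1=1 x2=1 x3=1 x4=1
That's 6 in total.

6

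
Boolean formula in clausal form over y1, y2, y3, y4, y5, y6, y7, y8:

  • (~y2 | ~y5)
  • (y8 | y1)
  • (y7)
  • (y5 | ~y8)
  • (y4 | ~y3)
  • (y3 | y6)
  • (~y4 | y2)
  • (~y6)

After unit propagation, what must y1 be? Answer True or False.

Unit clause (y7) sets y7 = True.
Unit clause (~y6) sets y6 = False.
(y3 | y6) with y6 = False leaves only y3, so y3 = True.
(y4 | ~y3): since y3 = True, the clause reduces to (y4). y4 = True.
(~y4 | y2): since y4 = True, the clause reduces to (y2). y2 = True.
In (~y2 | ~y5), ~y2 is now false; ~y5 must hold, so y5 = False.
(~y8 | y5): since y5 = False, the clause reduces to (~y8). y8 = False.
(y1 | y8) with y8 = False leaves only y1, so y1 = True.

True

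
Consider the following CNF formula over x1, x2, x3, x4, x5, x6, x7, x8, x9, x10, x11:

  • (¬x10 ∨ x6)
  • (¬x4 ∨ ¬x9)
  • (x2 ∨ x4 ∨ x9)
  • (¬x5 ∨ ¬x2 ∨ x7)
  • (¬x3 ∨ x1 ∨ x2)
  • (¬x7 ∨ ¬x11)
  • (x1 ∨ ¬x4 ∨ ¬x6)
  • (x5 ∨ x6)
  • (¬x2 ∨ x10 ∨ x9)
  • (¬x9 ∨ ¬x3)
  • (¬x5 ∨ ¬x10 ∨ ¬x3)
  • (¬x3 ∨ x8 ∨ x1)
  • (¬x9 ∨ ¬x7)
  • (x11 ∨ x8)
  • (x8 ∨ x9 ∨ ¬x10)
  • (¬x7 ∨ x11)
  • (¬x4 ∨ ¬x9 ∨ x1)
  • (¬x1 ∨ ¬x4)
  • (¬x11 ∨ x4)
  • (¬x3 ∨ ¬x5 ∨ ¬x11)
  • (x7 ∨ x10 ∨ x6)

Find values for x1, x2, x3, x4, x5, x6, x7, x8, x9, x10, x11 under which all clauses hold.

x1=True, x2=True, x3=False, x4=False, x5=False, x6=True, x7=False, x8=True, x9=True, x10=False, x11=False

Check each clause:
  1. (¬x10 ∨ x6) — ¬x10 is true.
  2. (¬x9 ∨ ¬x4) — ¬x4 is true.
  3. (x9 ∨ x4 ∨ x2) — x9 is true.
  4. (¬x2 ∨ x7 ∨ ¬x5) — ¬x5 is true.
  5. (x2 ∨ x1 ∨ ¬x3) — x1 is true.
  6. (¬x7 ∨ ¬x11) — ¬x7 is true.
  7. (x1 ∨ ¬x6 ∨ ¬x4) — x1 is true.
  8. (x5 ∨ x6) — x6 is true.
  9. (x10 ∨ x9 ∨ ¬x2) — x9 is true.
  10. (¬x3 ∨ ¬x9) — ¬x3 is true.
  11. (¬x3 ∨ ¬x5 ∨ ¬x10) — ¬x5 is true.
  12. (x8 ∨ x1 ∨ ¬x3) — x8 is true.
  13. (¬x9 ∨ ¬x7) — ¬x7 is true.
  14. (x11 ∨ x8) — x8 is true.
  15. (¬x10 ∨ x9 ∨ x8) — x8 is true.
  16. (x11 ∨ ¬x7) — ¬x7 is true.
  17. (x1 ∨ ¬x9 ∨ ¬x4) — x1 is true.
  18. (¬x4 ∨ ¬x1) — ¬x4 is true.
  19. (¬x11 ∨ x4) — ¬x11 is true.
  20. (¬x5 ∨ ¬x3 ∨ ¬x11) — ¬x11 is true.
  21. (x6 ∨ x7 ∨ x10) — x6 is true.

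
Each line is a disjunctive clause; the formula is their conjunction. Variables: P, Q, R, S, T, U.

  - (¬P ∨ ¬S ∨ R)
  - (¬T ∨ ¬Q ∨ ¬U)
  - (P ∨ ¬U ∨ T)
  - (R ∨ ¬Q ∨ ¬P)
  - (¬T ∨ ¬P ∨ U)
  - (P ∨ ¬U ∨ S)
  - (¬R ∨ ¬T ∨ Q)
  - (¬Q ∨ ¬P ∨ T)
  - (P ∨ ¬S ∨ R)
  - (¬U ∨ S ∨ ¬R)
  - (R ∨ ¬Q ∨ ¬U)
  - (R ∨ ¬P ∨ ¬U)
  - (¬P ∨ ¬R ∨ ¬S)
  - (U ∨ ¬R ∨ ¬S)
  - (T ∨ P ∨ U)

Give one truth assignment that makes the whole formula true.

P = 0, Q = 1, R = 1, S = 0, T = 1, U = 0

Branch on P: take P = False.
The remaining clauses are satisfied by Q = True, R = True, S = False, T = True, U = False.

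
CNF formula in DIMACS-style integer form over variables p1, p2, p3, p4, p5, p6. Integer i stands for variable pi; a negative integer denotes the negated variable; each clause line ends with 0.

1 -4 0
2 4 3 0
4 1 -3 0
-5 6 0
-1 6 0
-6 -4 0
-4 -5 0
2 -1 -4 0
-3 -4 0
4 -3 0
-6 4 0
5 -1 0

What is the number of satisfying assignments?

Satisfying assignments:
  p1=F p2=T p3=F p4=F p5=F p6=F
That's 1 in total.

1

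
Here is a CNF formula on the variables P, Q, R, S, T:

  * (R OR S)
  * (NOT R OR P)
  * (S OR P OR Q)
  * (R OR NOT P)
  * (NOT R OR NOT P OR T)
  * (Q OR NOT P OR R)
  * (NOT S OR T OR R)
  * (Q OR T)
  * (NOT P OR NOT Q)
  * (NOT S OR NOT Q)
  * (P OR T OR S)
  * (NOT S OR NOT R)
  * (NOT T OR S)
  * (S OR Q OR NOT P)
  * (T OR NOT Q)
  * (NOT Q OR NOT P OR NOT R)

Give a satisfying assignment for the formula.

Branch on P: take P = False.
  then R is forced to False.
  then S is forced to True.
  then T is forced to True.
  then Q is forced to False.
Every clause has at least one true literal under this assignment.

P = F, Q = F, R = F, S = T, T = T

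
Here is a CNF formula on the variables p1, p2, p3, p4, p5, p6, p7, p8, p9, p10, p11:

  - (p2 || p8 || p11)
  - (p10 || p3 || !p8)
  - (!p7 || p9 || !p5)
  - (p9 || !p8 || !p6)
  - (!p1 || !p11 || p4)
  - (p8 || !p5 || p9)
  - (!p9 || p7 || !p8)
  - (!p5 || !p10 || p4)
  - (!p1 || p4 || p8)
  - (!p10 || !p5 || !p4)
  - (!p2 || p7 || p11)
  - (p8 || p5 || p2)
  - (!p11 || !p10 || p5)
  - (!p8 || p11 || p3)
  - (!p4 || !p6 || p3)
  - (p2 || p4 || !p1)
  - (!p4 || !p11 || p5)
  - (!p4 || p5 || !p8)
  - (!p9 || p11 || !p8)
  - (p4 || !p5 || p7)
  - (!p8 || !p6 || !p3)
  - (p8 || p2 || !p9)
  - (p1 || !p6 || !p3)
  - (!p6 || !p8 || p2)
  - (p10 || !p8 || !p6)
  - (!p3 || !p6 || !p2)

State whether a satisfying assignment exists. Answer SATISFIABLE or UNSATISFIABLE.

SATISFIABLE

p6 occurs only negated in the remaining clauses — set p6 = False.
Try p1 = False.
The remaining clauses are satisfied by p2 = False, p3 = True, p4 = False, p5 = False, p7 = True, p8 = True, p9 = True, p10 = False, p11 = True.
So p1=False  p2=False  p3=True  p4=False  p5=False  p6=False  p7=True  p8=True  p9=True  p10=False  p11=True is a satisfying assignment.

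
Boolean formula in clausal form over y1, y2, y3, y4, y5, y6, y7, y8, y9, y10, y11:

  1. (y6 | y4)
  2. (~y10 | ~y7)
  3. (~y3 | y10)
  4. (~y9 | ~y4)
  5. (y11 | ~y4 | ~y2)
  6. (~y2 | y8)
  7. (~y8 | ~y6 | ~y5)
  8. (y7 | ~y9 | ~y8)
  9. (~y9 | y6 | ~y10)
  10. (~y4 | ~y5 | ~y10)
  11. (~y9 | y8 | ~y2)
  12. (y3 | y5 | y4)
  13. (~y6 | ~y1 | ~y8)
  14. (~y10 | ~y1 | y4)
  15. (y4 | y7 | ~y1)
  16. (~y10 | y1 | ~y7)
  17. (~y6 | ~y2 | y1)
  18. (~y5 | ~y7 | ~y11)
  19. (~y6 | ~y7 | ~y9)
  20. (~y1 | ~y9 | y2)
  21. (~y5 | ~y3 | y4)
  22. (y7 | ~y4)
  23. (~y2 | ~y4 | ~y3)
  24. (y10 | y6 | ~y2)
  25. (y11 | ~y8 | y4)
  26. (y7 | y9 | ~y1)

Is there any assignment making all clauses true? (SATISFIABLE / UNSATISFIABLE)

Try y1 = False.
The remaining clauses are satisfied by y2 = False, y3 = False, y4 = False, y5 = True, y6 = True, y7 = False, y8 = False, y9 = False, y10 = True, y11 = False.
Every clause has at least one true literal under this assignment.
So y1=0, y2=0, y3=0, y4=0, y5=1, y6=1, y7=0, y8=0, y9=0, y10=1, y11=0 is a satisfying assignment.

SATISFIABLE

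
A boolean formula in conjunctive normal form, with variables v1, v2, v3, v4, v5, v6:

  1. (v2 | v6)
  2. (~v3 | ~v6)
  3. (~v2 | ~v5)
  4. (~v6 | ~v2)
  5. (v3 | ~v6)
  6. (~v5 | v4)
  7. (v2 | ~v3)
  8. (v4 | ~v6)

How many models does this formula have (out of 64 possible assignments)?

8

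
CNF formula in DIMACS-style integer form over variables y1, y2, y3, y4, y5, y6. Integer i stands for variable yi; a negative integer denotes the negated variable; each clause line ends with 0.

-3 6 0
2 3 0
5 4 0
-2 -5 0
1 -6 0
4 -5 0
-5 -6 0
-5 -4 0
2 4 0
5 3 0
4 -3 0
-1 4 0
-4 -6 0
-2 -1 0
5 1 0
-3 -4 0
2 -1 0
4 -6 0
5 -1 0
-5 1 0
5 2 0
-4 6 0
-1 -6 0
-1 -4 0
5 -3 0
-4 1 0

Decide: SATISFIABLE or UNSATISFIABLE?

y4 = True:
  propagation gives y5=False, y3=True; an empty clause results — contradiction.
y4 = False:
  propagation gives y5=True; an empty clause results — contradiction.
Every branch closes, so no satisfying assignment exists.

UNSATISFIABLE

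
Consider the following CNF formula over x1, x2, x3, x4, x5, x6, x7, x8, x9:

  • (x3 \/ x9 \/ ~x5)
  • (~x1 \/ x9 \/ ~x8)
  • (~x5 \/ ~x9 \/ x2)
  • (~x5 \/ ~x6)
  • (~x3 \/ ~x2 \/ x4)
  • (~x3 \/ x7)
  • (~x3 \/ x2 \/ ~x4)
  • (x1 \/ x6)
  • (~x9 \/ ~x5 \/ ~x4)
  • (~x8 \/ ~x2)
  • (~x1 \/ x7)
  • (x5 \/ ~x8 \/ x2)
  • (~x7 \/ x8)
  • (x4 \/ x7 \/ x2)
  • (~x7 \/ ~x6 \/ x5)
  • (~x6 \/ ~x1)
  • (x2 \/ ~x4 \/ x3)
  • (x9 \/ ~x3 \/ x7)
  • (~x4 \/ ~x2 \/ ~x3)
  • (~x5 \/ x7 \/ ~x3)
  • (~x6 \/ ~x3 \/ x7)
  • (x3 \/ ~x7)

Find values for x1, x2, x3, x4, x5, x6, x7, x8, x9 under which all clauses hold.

x1=False  x2=True  x3=False  x4=False  x5=False  x6=True  x7=False  x8=False  x9=True

Set x1 = False and propagate.
  then x6 is forced to True.
  then x5 is forced to False.
  then x7 is forced to False.
  then x3 is forced to False.
Try x2 = True.
  then x8 is forced to False.
x4, x9 are now unconstrained; take x4 = False, x9 = True.
Every clause has at least one true literal under this assignment.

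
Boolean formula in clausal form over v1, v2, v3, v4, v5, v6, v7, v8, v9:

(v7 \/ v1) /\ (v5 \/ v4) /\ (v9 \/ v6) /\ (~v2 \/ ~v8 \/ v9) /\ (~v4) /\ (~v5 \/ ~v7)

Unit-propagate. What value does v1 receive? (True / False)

True

(~v4) stands alone — v4 = False.
(v4 \/ v5): since v4 = False, the clause reduces to (v5). v5 = True.
(~v5 \/ ~v7): since v5 = True, the clause reduces to (~v7). v7 = False.
From (v7 \/ v1) and v7 = False: v1 = True.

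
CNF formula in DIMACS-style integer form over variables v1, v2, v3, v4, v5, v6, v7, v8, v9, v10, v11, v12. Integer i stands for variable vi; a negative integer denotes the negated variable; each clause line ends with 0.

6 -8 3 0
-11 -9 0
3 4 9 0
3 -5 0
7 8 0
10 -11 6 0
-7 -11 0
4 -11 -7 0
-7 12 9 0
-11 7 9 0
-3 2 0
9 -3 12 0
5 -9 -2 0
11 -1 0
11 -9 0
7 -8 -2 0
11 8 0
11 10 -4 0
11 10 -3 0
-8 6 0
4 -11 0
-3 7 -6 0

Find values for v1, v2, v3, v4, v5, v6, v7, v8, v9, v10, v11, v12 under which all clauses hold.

v1 = 0, v2 = 0, v3 = 0, v4 = 1, v5 = 0, v6 = 1, v7 = 1, v8 = 1, v9 = 0, v10 = 1, v11 = 0, v12 = 1

Pure literal: v1 appears only negated; assign v1 = False.
v10 occurs only positively in the remaining clauses — set v10 = True.
Branch on v2: take v2 = False.
  then v3 is forced to False.
  then v5 is forced to False.
The remaining clauses are satisfied by v4 = True, v6 = True, v7 = True, v8 = True, v9 = False, v11 = False, v12 = True.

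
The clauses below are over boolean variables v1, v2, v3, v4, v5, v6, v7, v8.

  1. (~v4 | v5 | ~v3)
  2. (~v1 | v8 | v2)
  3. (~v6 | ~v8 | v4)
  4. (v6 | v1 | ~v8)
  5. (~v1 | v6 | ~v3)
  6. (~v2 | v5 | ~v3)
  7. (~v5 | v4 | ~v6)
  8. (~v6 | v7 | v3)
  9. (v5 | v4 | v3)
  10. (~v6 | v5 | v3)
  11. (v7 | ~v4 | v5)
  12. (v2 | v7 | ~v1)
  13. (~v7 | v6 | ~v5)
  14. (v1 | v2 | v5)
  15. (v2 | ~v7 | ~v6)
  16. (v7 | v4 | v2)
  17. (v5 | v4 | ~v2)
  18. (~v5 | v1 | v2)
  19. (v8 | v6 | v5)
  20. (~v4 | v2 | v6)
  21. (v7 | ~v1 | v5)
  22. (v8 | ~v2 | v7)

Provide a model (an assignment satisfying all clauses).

v1 = T, v2 = T, v3 = F, v4 = T, v5 = T, v6 = T, v7 = T, v8 = F

Check each clause:
  1. (~v4 | v5 | ~v3) — v5 is true.
  2. (v2 | v8 | ~v1) — v2 is true.
  3. (~v6 | ~v8 | v4) — ~v8 is true.
  4. (v6 | ~v8 | v1) — ~v8 is true.
  5. (~v3 | ~v1 | v6) — ~v3 is true.
  6. (v5 | ~v2 | ~v3) — v5 is true.
  7. (~v6 | ~v5 | v4) — v4 is true.
  8. (~v6 | v3 | v7) — v7 is true.
  9. (v5 | v3 | v4) — v4 is true.
  10. (v5 | v3 | ~v6) — v5 is true.
  11. (v5 | ~v4 | v7) — v5 is true.
  12. (v7 | v2 | ~v1) — v2 is true.
  13. (~v7 | ~v5 | v6) — v6 is true.
  14. (v2 | v5 | v1) — v1 is true.
  15. (~v7 | ~v6 | v2) — v2 is true.
  16. (v7 | v2 | v4) — v2 is true.
  17. (v5 | v4 | ~v2) — v4 is true.
  18. (~v5 | v2 | v1) — v1 is true.
  19. (v5 | v8 | v6) — v5 is true.
  20. (v2 | ~v4 | v6) — v2 is true.
  21. (v7 | v5 | ~v1) — v5 is true.
  22. (v7 | v8 | ~v2) — v7 is true.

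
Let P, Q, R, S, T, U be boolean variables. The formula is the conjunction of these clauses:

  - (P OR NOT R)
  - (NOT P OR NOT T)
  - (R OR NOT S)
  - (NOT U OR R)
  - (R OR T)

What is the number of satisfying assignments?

10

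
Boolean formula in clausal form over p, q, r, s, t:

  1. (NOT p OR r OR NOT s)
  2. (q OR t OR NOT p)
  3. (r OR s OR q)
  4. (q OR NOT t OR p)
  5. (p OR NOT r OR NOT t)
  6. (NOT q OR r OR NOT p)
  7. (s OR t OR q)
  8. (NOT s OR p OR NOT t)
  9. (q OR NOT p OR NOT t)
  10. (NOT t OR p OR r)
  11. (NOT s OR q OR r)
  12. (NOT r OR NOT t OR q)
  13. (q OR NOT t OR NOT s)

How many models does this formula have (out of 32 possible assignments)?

Split on q, then t.
  q=1, t=1: remaining (p,r,s) ∈ {(1,1,0); (1,1,1)} — 2.
  q=1, t=0: s free; 3 ways for (p,r) × 2^1 = 6.
  q=0, t=1: a clause becomes empty — 0.
  q=0, t=0: remaining (p,r,s) ∈ {(0,1,1)} — 1.
Total: 2 + 6 + 0 + 1 = 9.

9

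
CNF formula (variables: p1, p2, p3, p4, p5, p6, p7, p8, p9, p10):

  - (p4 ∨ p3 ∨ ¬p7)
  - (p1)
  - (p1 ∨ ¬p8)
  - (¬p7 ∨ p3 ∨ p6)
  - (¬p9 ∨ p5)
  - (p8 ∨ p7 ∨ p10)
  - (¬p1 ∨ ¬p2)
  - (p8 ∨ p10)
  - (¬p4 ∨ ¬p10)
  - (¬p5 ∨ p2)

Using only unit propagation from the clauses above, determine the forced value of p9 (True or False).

False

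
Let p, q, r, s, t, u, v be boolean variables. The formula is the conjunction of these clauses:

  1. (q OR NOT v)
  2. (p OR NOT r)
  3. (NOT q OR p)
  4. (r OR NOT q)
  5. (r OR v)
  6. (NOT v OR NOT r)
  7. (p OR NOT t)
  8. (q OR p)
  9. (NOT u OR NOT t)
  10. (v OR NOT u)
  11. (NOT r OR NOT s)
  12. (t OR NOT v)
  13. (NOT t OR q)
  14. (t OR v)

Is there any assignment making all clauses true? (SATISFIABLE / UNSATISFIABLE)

SATISFIABLE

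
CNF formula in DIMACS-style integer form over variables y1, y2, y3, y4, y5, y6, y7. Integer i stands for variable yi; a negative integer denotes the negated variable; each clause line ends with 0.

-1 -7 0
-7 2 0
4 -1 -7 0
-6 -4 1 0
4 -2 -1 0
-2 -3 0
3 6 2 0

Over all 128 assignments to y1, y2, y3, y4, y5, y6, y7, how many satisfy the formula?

36

Split on y1, then y2.
  y1=T, y2=T: remaining (y3,y4,y5,y6,y7) ∈ {(F,T,F,F,F); (F,T,F,T,F); (F,T,T,F,F); (F,T,T,T,F)} — 4.
  y1=T, y2=F: y4, y5 free; 3 ways for (y3,y6,y7) × 2^2 = 12.
  y1=F, y2=T: y5, y7 free; 3 ways for (y3,y4,y6) × 2^2 = 12.
  y1=F, y2=F: y5 free; 4 ways for (y3,y4,y6,y7) × 2^1 = 8.
Total: 4 + 12 + 12 + 8 = 36.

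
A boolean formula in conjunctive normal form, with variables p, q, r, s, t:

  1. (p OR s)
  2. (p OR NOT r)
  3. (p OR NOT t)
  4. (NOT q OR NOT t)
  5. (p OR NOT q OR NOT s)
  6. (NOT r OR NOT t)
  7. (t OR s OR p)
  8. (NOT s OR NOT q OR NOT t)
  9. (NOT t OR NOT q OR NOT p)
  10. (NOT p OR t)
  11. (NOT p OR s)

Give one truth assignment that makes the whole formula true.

Pure literal: q appears only negated; assign q = False.
Pure literal: r appears only negated; assign r = False.
Branch on p: take p = True.
  then t is forced to True.
  then s is forced to True.
Every clause has at least one true literal under this assignment.
Check each clause:
  1. (p OR s) — p is true.
  2. (p OR NOT r) — p is true.
  3. (p OR NOT t) — p is true.
  4. (NOT t OR NOT q) — NOT q is true.
  5. (NOT s OR p OR NOT q) — p is true.
  6. (NOT r OR NOT t) — NOT r is true.
  7. (p OR t OR s) — p is true.
  8. (NOT q OR NOT t OR NOT s) — NOT q is true.
  9. (NOT p OR NOT t OR NOT q) — NOT q is true.
  10. (NOT p OR t) — t is true.
  11. (NOT p OR s) — s is true.

p=T, q=F, r=F, s=T, t=T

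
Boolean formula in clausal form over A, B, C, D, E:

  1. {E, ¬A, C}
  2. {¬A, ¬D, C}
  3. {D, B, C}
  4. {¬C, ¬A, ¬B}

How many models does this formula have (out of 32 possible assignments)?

Case analysis on C and A:
  C=1, A=1: remaining (B,D,E) ∈ {(0,0,0); (0,0,1); (0,1,0); (0,1,1)} — 4.
  C=1, A=0: B, D, E free → 2^3 = 8.
  C=0, A=1: remaining (B,D,E) ∈ {(1,0,1)} — 1.
  C=0, A=0: E free; 3 ways for (B,D) × 2^1 = 6.
Total: 4 + 8 + 1 + 6 = 19.

19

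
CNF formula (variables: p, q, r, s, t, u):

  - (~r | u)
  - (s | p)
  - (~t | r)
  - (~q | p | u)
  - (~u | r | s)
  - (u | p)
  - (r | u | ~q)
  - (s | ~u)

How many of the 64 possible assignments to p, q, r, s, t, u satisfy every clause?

Split on u, then r.
  u=T, r=T: forces s=T; p, q, t free → 2^3 = 8.
  u=T, r=F: remaining (p,q,s,t) ∈ {(F,F,T,F); (F,T,T,F); (T,F,T,F); (T,T,T,F)} — 4.
  u=F, r=T: a clause becomes empty — 0.
  u=F, r=F: remaining (p,q,s,t) ∈ {(T,F,F,F); (T,F,T,F)} — 2.
Total: 8 + 4 + 0 + 2 = 14.

14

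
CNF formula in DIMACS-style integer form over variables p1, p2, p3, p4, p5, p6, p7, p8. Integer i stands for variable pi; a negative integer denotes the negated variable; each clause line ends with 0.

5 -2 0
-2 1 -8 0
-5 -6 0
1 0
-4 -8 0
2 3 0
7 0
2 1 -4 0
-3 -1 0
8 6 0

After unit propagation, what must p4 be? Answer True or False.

False

(p1) is a unit clause: p1 = True.
(p7) is a unit clause: p7 = True.
From (!p1 || !p3) and p1 = True: p3 = False.
(p3 || p2) with p3 = False leaves only p2, so p2 = True.
From (p5 || !p2) and p2 = True: p5 = True.
In (!p6 || !p5), !p5 is now false; !p6 must hold, so p6 = False.
From (p6 || p8) and p6 = False: p8 = True.
From (!p4 || !p8) and p8 = True: p4 = False.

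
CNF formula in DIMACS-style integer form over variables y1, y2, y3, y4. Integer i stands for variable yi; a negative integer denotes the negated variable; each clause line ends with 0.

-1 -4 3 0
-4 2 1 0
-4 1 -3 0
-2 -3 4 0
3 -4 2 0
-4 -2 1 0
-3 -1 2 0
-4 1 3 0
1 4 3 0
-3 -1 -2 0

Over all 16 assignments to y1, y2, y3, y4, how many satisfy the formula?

3

Satisfying assignments:
  y1=0 y2=0 y3=1 y4=0
  y1=1 y2=0 y3=0 y4=0
  y1=1 y2=1 y3=0 y4=0
That's 3 in total.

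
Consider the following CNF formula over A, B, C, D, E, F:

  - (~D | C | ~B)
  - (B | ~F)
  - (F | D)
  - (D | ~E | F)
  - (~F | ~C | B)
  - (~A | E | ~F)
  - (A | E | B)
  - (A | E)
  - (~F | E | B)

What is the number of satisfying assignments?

15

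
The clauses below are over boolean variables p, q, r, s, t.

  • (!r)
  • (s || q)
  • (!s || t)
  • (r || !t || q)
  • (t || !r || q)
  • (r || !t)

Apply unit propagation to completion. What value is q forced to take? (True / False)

True

Unit clause (!r) sets r = False.
(r || !t) with r = False leaves only !t, so t = False.
In (t || !s), t is now false; !s must hold, so s = False.
(q || s) with s = False leaves only q, so q = True.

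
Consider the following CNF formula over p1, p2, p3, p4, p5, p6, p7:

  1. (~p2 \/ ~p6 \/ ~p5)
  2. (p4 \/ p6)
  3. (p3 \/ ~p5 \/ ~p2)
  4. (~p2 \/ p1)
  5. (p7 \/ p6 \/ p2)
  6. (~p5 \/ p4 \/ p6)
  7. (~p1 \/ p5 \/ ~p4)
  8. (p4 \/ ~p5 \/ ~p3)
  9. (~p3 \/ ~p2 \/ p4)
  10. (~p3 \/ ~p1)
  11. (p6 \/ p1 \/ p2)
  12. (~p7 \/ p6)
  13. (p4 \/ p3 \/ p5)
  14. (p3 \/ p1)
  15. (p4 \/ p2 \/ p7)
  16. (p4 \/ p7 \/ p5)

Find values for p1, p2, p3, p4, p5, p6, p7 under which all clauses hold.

Branch on p1: take p1 = True.
  then p3 is forced to False.
Try p2 = False.
Set p4 = True and propagate.
  then p5 is forced to True.
For the remaining variables, p6 = True, p7 = True works.

p1=True, p2=False, p3=False, p4=True, p5=True, p6=True, p7=True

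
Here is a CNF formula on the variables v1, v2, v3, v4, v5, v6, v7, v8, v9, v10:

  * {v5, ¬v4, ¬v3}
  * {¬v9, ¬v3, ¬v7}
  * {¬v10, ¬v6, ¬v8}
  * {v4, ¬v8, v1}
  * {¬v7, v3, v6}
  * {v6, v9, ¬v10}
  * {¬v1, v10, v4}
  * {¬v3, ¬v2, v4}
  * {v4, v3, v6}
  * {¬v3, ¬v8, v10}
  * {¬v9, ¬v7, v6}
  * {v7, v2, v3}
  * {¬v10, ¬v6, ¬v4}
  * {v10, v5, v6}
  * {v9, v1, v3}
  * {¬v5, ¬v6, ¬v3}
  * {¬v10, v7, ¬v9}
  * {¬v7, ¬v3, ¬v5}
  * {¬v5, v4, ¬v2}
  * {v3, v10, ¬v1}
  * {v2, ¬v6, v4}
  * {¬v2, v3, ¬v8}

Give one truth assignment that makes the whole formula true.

v8 occurs only negated in the remaining clauses — set v8 = False.
Set v1 = False and propagate.
Branch on v2: take v2 = True.
Try v3 = False.
  then v9 is forced to True.
The remaining clauses are satisfied by v4 = False, v5 = False, v6 = True, v7 = True, v10 = True.

v1 = False, v2 = True, v3 = False, v4 = False, v5 = False, v6 = True, v7 = True, v8 = False, v9 = True, v10 = True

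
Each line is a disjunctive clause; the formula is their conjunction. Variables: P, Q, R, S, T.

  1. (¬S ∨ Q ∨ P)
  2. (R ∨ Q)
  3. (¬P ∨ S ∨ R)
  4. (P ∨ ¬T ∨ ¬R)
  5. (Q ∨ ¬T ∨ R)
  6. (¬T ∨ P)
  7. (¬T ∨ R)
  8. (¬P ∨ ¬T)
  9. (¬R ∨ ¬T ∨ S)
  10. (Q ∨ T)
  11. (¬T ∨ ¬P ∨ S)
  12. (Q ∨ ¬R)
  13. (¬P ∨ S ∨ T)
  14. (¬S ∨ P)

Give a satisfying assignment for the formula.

P=F, Q=T, R=T, S=F, T=F

Q occurs only positively in the remaining clauses — set Q = True.
Try P = False.
  then T is forced to False.
  then S is forced to False.
R is now unconstrained; take R = True.
Check each clause:
  1. (P ∨ Q ∨ ¬S) — Q is true.
  2. (Q ∨ R) — Q is true.
  3. (S ∨ R ∨ ¬P) — R is true.
  4. (¬R ∨ ¬T ∨ P) — ¬T is true.
  5. (Q ∨ ¬T ∨ R) — Q is true.
  6. (P ∨ ¬T) — ¬T is true.
  7. (¬T ∨ R) — R is true.
  8. (¬P ∨ ¬T) — ¬T is true.
  9. (S ∨ ¬R ∨ ¬T) — ¬T is true.
  10. (Q ∨ T) — Q is true.
  11. (¬T ∨ S ∨ ¬P) — ¬T is true.
  12. (Q ∨ ¬R) — Q is true.
  13. (¬P ∨ T ∨ S) — ¬P is true.
  14. (P ∨ ¬S) — ¬S is true.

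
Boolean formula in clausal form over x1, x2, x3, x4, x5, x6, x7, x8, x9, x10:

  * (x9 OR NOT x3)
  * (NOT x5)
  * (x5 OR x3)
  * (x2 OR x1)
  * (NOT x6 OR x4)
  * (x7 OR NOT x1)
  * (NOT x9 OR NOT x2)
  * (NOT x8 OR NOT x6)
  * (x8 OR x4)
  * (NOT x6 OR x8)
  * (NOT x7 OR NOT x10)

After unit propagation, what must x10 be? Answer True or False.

(NOT x5) is a unit clause: x5 = False.
From (x3 OR x5) and x5 = False: x3 = True.
(x9 OR NOT x3) with x3 = True leaves only x9, so x9 = True.
(NOT x9 OR NOT x2) with x9 = True leaves only NOT x2, so x2 = False.
(x2 OR x1) with x2 = False leaves only x1, so x1 = True.
From (NOT x1 OR x7) and x1 = True: x7 = True.
(NOT x7 OR NOT x10): since x7 = True, the clause reduces to (NOT x10). x10 = False.

False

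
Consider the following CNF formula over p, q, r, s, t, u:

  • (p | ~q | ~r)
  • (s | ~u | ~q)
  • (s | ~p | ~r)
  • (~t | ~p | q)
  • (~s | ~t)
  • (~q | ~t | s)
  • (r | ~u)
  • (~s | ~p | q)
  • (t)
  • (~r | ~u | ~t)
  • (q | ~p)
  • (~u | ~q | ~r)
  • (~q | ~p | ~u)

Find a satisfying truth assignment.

The clause (t) is unit: t must be True.
Unit propagation: (~s) forces s = False.
(~q) is a unit clause, so q = False.
Unit propagation: (~p) forces p = False.
Pure literal: u appears only negated; assign u = False.
r is now unconstrained; take r = True.

p=0  q=0  r=1  s=0  t=1  u=0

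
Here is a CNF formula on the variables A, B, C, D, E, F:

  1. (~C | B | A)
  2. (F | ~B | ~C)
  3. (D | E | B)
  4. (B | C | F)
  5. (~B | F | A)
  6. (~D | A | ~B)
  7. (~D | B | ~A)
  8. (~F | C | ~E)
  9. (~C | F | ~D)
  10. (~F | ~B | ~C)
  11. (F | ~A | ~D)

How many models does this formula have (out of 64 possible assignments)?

8

Split on B, then F.
  B=1, F=1: remaining (A,C,D,E) ∈ {(0,0,0,0); (1,0,0,0); (1,0,1,0)} — 3.
  B=1, F=0: remaining (A,C,D,E) ∈ {(1,0,0,0); (1,0,0,1)} — 2.
  B=0, F=1: remaining (A,C,D,E) ∈ {(0,0,1,0); (1,1,0,1)} — 2.
  B=0, F=0: remaining (A,C,D,E) ∈ {(1,1,0,1)} — 1.
Total: 3 + 2 + 2 + 1 = 8.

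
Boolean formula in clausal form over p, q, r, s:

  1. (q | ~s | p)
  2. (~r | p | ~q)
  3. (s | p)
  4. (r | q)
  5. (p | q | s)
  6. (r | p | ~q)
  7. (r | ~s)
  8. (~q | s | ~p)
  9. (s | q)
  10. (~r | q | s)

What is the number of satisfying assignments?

2

The models are:
  p=1 q=0 r=1 s=1
  p=1 q=1 r=1 s=1
That's 2 in total.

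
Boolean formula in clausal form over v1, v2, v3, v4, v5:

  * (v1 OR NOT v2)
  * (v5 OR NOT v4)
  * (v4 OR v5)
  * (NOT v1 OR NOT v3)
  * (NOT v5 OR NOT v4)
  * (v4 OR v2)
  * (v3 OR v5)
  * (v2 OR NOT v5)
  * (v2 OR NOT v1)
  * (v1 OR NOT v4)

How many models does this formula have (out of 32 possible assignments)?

Satisfying assignments:
  v1=T v2=T v3=F v4=F v5=T
Count: 1.

1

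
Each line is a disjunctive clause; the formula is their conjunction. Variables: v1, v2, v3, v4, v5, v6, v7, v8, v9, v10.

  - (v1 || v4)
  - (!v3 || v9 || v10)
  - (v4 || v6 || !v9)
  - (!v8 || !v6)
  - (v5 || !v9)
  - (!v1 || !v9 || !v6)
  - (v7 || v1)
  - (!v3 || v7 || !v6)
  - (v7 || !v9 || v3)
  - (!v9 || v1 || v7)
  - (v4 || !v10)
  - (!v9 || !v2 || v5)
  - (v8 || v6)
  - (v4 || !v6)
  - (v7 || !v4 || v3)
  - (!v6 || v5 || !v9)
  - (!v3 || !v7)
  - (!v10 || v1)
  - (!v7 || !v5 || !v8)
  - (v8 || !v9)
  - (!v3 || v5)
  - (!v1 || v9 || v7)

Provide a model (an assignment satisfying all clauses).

v1 = F  v2 = F  v3 = F  v4 = T  v5 = T  v6 = T  v7 = T  v8 = F  v9 = F  v10 = F

Pure literal: v2 appears only negated; assign v2 = False.
Try v1 = False.
  then v4 is forced to True.
  then v7 is forced to True.
  then v3 is forced to False.
  then v10 is forced to False.
Try v5 = True.
  then v8 is forced to False.
  then v6 is forced to True.
  then v9 is forced to False.
Every clause has at least one true literal under this assignment.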